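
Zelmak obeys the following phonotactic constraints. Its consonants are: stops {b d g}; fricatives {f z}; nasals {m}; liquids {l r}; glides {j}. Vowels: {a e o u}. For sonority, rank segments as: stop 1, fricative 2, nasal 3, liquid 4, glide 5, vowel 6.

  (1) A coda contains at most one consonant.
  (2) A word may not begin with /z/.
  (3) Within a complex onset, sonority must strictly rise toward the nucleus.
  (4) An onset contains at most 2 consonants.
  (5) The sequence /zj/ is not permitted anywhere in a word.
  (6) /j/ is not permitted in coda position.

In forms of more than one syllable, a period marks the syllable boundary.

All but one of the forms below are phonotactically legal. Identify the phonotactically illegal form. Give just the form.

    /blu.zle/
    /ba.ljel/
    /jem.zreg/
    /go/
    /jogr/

/blu.zle/ — σ1 onset /bl/ (1→4 rises), coda /∅/ ok; σ2 onset /zl/ (2→4 rises), coda /∅/ ok → phonotactically legal
/ba.ljel/ — σ1 onset /b/, coda /∅/ ok; σ2 onset /lj/ (4→5 rises), coda /l/ ok → phonotactically legal
/jem.zreg/ — σ1 onset /j/, coda /m/ ok; σ2 onset /zr/ (2→4 rises), coda /g/ ok → phonotactically legal
/go/ — σ1 onset /g/, coda /∅/ ok → phonotactically legal
/jogr/ — violates constraint 1: syllable 1 coda /gr/ has 2 consonants (> 1) → phonotactically illegal

/jogr/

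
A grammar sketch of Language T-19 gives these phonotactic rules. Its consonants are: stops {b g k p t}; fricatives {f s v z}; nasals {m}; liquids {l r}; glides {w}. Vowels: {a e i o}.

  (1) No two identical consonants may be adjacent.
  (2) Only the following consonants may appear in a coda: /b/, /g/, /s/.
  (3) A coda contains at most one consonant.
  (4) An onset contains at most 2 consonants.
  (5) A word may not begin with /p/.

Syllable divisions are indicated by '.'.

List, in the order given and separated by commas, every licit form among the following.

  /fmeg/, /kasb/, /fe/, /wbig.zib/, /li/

/fmeg/, /fe/, /wbig.zib/, /li/

/fmeg/ — σ1 onset /fm/ (2C), coda /g/ ok → licit
/kasb/ — violates constraint 3: syllable 1 coda /sb/ has 2 consonants (> 1) → illicit
/fe/ — σ1 onset /f/, coda /∅/ ok → licit
/wbig.zib/ — σ1 onset /wb/ (2C), coda /g/ ok; σ2 onset /z/, coda /b/ ok → licit
/li/ — σ1 onset /l/, coda /∅/ ok → licit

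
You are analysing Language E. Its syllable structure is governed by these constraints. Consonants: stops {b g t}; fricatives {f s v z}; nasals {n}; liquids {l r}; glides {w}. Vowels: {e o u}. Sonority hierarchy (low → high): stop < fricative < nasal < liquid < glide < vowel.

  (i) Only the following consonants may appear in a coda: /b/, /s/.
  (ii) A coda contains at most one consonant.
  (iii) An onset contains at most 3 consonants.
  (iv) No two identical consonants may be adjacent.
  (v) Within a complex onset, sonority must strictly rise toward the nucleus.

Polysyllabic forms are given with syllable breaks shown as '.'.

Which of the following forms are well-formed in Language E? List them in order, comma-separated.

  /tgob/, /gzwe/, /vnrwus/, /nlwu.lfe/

/tgob/ — violates constraint (v): syllable 1 onset /tg/: /t/ (stop, 1) → /g/ (stop, 1) does not rise → ill-formed
/gzwe/ — σ1 onset /gzw/ (1→2→5 rises), coda /∅/ ok → well-formed
/vnrwus/ — violates constraint (iii): syllable 1 onset /vnrw/ has 4 consonants (> 3) → ill-formed
/nlwu.lfe/ — violates constraint (v): syllable 2 onset /lf/: /l/ (liquid, 4) → /f/ (fricative, 2) does not rise → ill-formed

/gzwe/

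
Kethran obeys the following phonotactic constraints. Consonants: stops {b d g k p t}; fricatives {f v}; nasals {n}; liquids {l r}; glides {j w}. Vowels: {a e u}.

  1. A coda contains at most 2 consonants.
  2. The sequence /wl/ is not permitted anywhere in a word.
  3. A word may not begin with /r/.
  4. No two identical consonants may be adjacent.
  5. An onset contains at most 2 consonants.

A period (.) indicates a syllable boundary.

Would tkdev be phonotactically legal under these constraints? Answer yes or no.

no

tkdev — violates constraint 5: syllable 1 onset /tkd/ has 3 consonants (> 2) → phonotactically illegal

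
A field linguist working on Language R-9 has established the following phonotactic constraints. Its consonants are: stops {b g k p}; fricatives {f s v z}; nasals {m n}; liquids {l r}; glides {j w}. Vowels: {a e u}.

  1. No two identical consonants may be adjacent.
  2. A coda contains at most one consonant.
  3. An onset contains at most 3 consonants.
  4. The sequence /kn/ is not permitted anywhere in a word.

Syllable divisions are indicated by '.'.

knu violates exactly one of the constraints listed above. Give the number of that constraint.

knu: contains banned sequence /kn/.
This is a violation of constraint 4: "The sequence /kn/ is not permitted anywhere in a word."
The remaining constraints (1, 2, 3) are satisfied.

4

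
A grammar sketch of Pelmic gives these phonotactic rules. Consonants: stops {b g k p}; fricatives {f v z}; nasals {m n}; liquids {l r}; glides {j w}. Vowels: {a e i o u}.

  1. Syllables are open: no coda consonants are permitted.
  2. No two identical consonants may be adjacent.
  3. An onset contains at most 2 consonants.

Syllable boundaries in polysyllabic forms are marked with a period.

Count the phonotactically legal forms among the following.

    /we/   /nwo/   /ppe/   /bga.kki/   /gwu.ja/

3

/we/ — σ1 onset /w/, coda /∅/ ok → phonotactically legal
/nwo/ — σ1 onset /nw/ (2C), coda /∅/ ok → phonotactically legal
/ppe/ — violates constraint 2: adjacent identical consonants /pp/ → phonotactically illegal
/bga.kki/ — violates constraint 2: adjacent identical consonants /kk/ → phonotactically illegal
/gwu.ja/ — σ1 onset /gw/ (2C), coda /∅/ ok; σ2 onset /j/, coda /∅/ ok → phonotactically legal
Phonotactically legal: /we/, /nwo/, /gwu.ja/ → 3.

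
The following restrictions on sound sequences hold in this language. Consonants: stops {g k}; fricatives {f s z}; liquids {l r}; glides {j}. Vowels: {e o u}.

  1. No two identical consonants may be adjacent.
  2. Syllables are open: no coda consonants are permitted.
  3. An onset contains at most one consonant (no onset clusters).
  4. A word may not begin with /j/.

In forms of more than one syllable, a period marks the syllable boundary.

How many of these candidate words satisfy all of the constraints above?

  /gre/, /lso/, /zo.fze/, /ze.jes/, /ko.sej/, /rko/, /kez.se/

/gre/ — violates constraint 3: syllable 1 onset /gr/ has 2 consonants (> 1) → phonotactically illegal
/lso/ — violates constraint 3: syllable 1 onset /ls/ has 2 consonants (> 1) → phonotactically illegal
/zo.fze/ — violates constraint 3: syllable 2 onset /fz/ has 2 consonants (> 1) → phonotactically illegal
/ze.jes/ — violates constraint 2: syllable 2 coda /s/ has 1 consonant (> 0) → phonotactically illegal
/ko.sej/ — violates constraint 2: syllable 2 coda /j/ has 1 consonant (> 0) → phonotactically illegal
/rko/ — violates constraint 3: syllable 1 onset /rk/ has 2 consonants (> 1) → phonotactically illegal
/kez.se/ — violates constraint 2: syllable 1 coda /z/ has 1 consonant (> 0) → phonotactically illegal
No form is phonotactically legal → 0.

0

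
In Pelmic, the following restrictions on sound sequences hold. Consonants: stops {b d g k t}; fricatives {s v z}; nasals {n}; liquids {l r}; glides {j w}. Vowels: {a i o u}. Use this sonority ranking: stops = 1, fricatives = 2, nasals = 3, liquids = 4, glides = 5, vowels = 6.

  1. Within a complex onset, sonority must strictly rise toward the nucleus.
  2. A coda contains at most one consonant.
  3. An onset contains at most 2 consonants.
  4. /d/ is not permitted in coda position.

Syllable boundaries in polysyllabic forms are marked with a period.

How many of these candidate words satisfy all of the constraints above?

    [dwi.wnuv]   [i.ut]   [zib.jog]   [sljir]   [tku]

2

[dwi.wnuv] — violates constraint 1: syllable 2 onset /wn/: /w/ (glide, 5) → /n/ (nasal, 3) does not rise → not permitted
[i.ut] — σ1 onset /∅/, coda /∅/ ok; σ2 onset /∅/, coda /t/ ok → permitted
[zib.jog] — σ1 onset /z/, coda /b/ ok; σ2 onset /j/, coda /g/ ok → permitted
[sljir] — violates constraint 3: syllable 1 onset /slj/ has 3 consonants (> 2) → not permitted
[tku] — violates constraint 1: syllable 1 onset /tk/: /t/ (stop, 1) → /k/ (stop, 1) does not rise → not permitted
Permitted: [i.ut], [zib.jog] → 2.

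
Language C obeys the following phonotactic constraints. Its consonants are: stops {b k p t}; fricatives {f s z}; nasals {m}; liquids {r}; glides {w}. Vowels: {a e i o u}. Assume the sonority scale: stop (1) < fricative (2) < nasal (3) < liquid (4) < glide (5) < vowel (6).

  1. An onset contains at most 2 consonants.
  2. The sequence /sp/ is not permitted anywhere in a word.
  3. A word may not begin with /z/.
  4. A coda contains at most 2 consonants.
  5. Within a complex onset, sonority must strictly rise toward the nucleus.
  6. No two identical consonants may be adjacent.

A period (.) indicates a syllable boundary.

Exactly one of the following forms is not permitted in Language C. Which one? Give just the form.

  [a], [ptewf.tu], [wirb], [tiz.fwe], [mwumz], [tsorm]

[ptewf.tu]

[a] — σ1 onset /∅/, coda /∅/ ok → permitted
[ptewf.tu] — violates constraint 5: syllable 1 onset /pt/: /p/ (stop, 1) → /t/ (stop, 1) does not rise → not permitted
[wirb] — σ1 onset /w/, coda /rb/ (2C) ok → permitted
[tiz.fwe] — σ1 onset /t/, coda /z/ ok; σ2 onset /fw/ (2→5 rises), coda /∅/ ok → permitted
[mwumz] — σ1 onset /mw/ (3→5 rises), coda /mz/ (2C) ok → permitted
[tsorm] — σ1 onset /ts/ (1→2 rises), coda /rm/ (2C) ok → permitted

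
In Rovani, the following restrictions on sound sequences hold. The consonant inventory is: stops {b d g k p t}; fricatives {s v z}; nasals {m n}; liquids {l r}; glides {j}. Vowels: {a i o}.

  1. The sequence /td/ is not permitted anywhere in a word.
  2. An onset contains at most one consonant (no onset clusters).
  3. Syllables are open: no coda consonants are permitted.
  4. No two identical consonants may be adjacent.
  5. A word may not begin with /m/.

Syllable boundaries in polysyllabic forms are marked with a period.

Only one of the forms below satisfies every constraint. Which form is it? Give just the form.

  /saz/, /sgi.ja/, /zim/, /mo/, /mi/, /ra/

/ra/

/saz/ — violates constraint 3: syllable 1 coda /z/ has 1 consonant (> 0) → illicit
/sgi.ja/ — violates constraint 2: syllable 1 onset /sg/ has 2 consonants (> 1) → illicit
/zim/ — violates constraint 3: syllable 1 coda /m/ has 1 consonant (> 0) → illicit
/mo/ — violates constraint 5: word begins with /m/ → illicit
/mi/ — violates constraint 5: word begins with /m/ → illicit
/ra/ — σ1 onset /r/, coda /∅/ ok → licit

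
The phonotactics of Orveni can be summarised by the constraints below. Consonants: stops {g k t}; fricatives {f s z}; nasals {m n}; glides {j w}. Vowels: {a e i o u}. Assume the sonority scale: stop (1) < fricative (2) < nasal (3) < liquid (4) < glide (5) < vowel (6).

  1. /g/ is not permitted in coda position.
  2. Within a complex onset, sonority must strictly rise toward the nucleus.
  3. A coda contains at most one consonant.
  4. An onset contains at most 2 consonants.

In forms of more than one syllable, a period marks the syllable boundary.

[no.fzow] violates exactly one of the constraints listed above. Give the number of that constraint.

[no.fzow]: syllable 2 onset /fz/: /f/ (fricative, 2) → /z/ (fricative, 2) does not rise.
This is a violation of constraint 2: "Within a complex onset, sonority must strictly rise toward the nucleus."
The remaining constraints (1, 3, 4) are satisfied.

2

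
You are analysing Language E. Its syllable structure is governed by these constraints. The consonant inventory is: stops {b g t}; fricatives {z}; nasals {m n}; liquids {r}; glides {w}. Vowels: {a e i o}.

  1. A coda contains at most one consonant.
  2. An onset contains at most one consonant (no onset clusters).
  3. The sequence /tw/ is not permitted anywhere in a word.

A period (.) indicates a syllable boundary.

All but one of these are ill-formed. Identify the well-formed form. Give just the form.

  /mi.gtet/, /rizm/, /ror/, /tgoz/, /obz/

/mi.gtet/ — violates constraint 2: syllable 2 onset /gt/ has 2 consonants (> 1) → ill-formed
/rizm/ — violates constraint 1: syllable 1 coda /zm/ has 2 consonants (> 1) → ill-formed
/ror/ — σ1 onset /r/, coda /r/ ok → well-formed
/tgoz/ — violates constraint 2: syllable 1 onset /tg/ has 2 consonants (> 1) → ill-formed
/obz/ — violates constraint 1: syllable 1 coda /bz/ has 2 consonants (> 1) → ill-formed

/ror/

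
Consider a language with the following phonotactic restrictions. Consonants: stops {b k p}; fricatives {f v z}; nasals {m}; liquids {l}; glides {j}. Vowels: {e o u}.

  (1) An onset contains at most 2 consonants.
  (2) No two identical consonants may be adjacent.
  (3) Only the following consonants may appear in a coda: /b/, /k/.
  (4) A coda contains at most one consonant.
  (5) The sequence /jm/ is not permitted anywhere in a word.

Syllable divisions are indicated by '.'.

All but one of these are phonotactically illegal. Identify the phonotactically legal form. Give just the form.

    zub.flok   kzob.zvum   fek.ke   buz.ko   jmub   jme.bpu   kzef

zub.flok — σ1 onset /z/, coda /b/ ok; σ2 onset /fl/ (2C), coda /k/ ok → phonotactically legal
kzob.zvum — violates constraint 3: syllable 2 coda contains /m/, which is not a licensed coda consonant → phonotactically illegal
fek.ke — violates constraint 2: adjacent identical consonants /kk/ → phonotactically illegal
buz.ko — violates constraint 3: syllable 1 coda contains /z/, which is not a licensed coda consonant → phonotactically illegal
jmub — violates constraint 5: contains banned sequence /jm/ → phonotactically illegal
jme.bpu — violates constraint 5: contains banned sequence /jm/ → phonotactically illegal
kzef — violates constraint 3: syllable 1 coda contains /f/, which is not a licensed coda consonant → phonotactically illegal

zub.flok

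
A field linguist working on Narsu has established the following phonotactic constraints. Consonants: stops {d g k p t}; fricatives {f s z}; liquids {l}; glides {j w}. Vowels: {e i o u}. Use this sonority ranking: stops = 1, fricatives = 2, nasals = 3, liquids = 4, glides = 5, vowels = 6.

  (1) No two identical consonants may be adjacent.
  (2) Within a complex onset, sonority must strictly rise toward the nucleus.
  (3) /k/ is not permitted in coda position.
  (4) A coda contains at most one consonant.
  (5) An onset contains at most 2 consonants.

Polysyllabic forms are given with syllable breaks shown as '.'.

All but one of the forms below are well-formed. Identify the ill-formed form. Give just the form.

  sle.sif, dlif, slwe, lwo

sle.sif — σ1 onset /sl/ (2→4 rises), coda /∅/ ok; σ2 onset /s/, coda /f/ ok → well-formed
dlif — σ1 onset /dl/ (1→4 rises), coda /f/ ok → well-formed
slwe — violates constraint 5: syllable 1 onset /slw/ has 3 consonants (> 2) → ill-formed
lwo — σ1 onset /lw/ (4→5 rises), coda /∅/ ok → well-formed

slwe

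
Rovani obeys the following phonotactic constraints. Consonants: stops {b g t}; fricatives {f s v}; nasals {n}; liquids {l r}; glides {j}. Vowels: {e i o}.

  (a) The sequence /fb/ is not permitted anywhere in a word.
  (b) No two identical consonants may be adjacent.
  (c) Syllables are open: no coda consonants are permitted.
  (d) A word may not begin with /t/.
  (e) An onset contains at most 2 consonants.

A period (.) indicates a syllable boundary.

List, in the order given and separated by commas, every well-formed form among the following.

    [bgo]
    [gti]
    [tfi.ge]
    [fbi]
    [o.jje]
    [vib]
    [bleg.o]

[bgo], [gti]

[bgo] — σ1 onset /bg/ (2C), coda /∅/ ok → well-formed
[gti] — σ1 onset /gt/ (2C), coda /∅/ ok → well-formed
[tfi.ge] — violates constraint (d): word begins with /t/ → ill-formed
[fbi] — violates constraint (a): contains banned sequence /fb/ → ill-formed
[o.jje] — violates constraint (b): adjacent identical consonants /jj/ → ill-formed
[vib] — violates constraint (c): syllable 1 coda /b/ has 1 consonant (> 0) → ill-formed
[bleg.o] — violates constraint (c): syllable 1 coda /g/ has 1 consonant (> 0) → ill-formed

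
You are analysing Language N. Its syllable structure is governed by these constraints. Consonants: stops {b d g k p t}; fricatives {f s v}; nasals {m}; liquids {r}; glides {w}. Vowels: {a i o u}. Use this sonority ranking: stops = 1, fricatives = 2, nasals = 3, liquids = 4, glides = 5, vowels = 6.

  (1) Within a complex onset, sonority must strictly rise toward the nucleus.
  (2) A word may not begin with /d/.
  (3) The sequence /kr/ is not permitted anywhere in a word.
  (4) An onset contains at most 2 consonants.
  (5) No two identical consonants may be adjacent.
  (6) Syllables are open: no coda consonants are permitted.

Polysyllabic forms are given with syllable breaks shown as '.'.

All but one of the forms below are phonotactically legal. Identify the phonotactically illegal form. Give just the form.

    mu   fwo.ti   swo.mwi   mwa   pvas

mu — σ1 onset /m/, coda /∅/ ok → phonotactically legal
fwo.ti — σ1 onset /fw/ (2→5 rises), coda /∅/ ok; σ2 onset /t/, coda /∅/ ok → phonotactically legal
swo.mwi — σ1 onset /sw/ (2→5 rises), coda /∅/ ok; σ2 onset /mw/ (3→5 rises), coda /∅/ ok → phonotactically legal
mwa — σ1 onset /mw/ (3→5 rises), coda /∅/ ok → phonotactically legal
pvas — violates constraint 6: syllable 1 coda /s/ has 1 consonant (> 0) → phonotactically illegal

pvas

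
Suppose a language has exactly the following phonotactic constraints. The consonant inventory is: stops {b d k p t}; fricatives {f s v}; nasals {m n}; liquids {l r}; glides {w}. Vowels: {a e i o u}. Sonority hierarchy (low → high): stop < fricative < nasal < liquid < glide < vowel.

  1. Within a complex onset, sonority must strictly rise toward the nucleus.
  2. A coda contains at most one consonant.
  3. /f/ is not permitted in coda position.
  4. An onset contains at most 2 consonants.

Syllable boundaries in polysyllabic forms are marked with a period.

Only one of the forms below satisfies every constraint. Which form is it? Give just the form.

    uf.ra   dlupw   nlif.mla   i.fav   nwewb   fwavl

uf.ra — violates constraint 3: syllable 1 coda contains /f/ → illicit
dlupw — violates constraint 2: syllable 1 coda /pw/ has 2 consonants (> 1) → illicit
nlif.mla — violates constraint 3: syllable 1 coda contains /f/ → illicit
i.fav — σ1 onset /∅/, coda /∅/ ok; σ2 onset /f/, coda /v/ ok → licit
nwewb — violates constraint 2: syllable 1 coda /wb/ has 2 consonants (> 1) → illicit
fwavl — violates constraint 2: syllable 1 coda /vl/ has 2 consonants (> 1) → illicit

i.fav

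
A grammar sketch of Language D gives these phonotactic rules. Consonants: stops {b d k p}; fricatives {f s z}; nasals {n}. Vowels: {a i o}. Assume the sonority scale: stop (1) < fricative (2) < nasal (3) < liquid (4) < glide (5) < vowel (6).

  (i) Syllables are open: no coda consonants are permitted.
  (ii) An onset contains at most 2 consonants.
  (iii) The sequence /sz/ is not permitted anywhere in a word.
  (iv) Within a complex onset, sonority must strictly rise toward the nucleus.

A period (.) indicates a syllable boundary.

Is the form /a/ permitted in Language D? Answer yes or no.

yes

/a/ — σ1 onset /∅/, coda /∅/ ok → permitted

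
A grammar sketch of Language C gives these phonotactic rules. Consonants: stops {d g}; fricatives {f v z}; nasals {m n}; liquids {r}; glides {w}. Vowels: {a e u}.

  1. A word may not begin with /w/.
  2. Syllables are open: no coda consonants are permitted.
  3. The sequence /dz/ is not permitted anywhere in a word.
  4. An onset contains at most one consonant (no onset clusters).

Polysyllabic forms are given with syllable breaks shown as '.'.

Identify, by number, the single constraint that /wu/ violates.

/wu/: word begins with /w/.
This is a violation of constraint 1: "A word may not begin with /w/."
The remaining constraints (2, 3, 4) are satisfied.

1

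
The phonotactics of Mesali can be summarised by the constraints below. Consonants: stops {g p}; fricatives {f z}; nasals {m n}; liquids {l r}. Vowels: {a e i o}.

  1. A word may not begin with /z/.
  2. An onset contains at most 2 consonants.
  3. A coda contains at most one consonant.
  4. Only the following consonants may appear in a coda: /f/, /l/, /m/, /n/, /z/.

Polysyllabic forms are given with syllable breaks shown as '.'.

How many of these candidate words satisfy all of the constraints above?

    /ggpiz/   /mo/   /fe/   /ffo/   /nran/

4

/ggpiz/ — violates constraint 2: syllable 1 onset /ggp/ has 3 consonants (> 2) → illicit
/mo/ — σ1 onset /m/, coda /∅/ ok → licit
/fe/ — σ1 onset /f/, coda /∅/ ok → licit
/ffo/ — σ1 onset /ff/ (2C), coda /∅/ ok → licit
/nran/ — σ1 onset /nr/ (2C), coda /n/ ok → licit
Licit: /mo/, /fe/, /ffo/, /nran/ → 4.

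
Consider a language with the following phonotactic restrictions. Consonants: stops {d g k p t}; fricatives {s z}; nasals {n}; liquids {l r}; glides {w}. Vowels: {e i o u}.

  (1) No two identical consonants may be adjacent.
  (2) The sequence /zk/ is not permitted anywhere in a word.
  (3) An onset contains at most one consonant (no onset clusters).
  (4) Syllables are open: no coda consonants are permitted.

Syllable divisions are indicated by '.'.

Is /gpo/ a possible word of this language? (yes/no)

/gpo/ — violates constraint 3: syllable 1 onset /gp/ has 2 consonants (> 1) → not permitted

no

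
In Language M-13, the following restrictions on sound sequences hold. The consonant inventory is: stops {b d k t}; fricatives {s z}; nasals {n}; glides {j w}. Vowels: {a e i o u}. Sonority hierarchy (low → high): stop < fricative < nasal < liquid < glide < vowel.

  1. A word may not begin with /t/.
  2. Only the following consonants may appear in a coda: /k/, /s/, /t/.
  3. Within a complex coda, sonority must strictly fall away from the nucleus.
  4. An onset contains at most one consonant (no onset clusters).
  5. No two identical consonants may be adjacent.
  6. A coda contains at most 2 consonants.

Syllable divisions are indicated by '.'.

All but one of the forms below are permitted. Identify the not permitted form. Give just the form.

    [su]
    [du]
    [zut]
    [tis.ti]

[tis.ti]

[su] — σ1 onset /s/, coda /∅/ ok → permitted
[du] — σ1 onset /d/, coda /∅/ ok → permitted
[zut] — σ1 onset /z/, coda /t/ ok → permitted
[tis.ti] — violates constraint 1: word begins with /t/ → not permitted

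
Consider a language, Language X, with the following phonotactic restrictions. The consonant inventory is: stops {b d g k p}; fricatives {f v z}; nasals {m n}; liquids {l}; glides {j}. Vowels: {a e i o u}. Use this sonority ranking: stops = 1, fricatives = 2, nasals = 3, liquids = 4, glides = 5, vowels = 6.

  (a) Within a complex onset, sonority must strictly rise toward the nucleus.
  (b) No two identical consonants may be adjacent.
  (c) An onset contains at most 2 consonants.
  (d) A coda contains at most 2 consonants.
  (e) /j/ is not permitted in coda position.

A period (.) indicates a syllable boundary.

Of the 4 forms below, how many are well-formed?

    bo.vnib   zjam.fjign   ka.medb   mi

bo.vnib — σ1 onset /b/, coda /∅/ ok; σ2 onset /vn/ (2→3 rises), coda /b/ ok → well-formed
zjam.fjign — σ1 onset /zj/ (2→5 rises), coda /m/ ok; σ2 onset /fj/ (2→5 rises), coda /gn/ (2C) ok → well-formed
ka.medb — σ1 onset /k/, coda /∅/ ok; σ2 onset /m/, coda /db/ (2C) ok → well-formed
mi — σ1 onset /m/, coda /∅/ ok → well-formed
Well-formed: bo.vnib, zjam.fjign, ka.medb, mi → 4.

4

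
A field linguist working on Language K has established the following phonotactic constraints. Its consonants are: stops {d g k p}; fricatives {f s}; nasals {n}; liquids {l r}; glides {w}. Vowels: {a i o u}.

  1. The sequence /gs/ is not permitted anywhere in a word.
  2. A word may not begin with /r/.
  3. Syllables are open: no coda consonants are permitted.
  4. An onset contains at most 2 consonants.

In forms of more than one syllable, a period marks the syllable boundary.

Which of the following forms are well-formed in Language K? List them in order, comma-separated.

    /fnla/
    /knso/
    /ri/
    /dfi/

/fnla/ — violates constraint 4: syllable 1 onset /fnl/ has 3 consonants (> 2) → ill-formed
/knso/ — violates constraint 4: syllable 1 onset /kns/ has 3 consonants (> 2) → ill-formed
/ri/ — violates constraint 2: word begins with /r/ → ill-formed
/dfi/ — σ1 onset /df/ (2C), coda /∅/ ok → well-formed

/dfi/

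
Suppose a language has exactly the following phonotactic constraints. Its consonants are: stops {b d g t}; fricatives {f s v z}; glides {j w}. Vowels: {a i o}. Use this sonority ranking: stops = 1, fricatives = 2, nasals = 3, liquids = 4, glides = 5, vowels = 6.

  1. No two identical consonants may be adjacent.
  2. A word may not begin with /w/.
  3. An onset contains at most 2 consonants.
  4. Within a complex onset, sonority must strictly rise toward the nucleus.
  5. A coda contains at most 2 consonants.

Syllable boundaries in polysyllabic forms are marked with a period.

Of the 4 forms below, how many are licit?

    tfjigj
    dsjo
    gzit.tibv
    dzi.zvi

0

tfjigj — violates constraint 3: syllable 1 onset /tfj/ has 3 consonants (> 2) → illicit
dsjo — violates constraint 3: syllable 1 onset /dsj/ has 3 consonants (> 2) → illicit
gzit.tibv — violates constraint 1: adjacent identical consonants /tt/ → illicit
dzi.zvi — violates constraint 4: syllable 2 onset /zv/: /z/ (fricative, 2) → /v/ (fricative, 2) does not rise → illicit
No form is licit → 0.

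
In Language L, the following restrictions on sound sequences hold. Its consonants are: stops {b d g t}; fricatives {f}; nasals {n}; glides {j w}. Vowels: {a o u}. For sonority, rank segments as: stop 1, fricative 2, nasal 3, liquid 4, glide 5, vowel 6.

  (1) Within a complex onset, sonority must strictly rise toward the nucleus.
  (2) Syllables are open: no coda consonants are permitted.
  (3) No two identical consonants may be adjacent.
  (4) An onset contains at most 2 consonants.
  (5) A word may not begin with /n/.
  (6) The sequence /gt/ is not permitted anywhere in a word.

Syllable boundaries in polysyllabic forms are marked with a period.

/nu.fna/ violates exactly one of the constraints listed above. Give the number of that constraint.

/nu.fna/: word begins with /n/.
This is a violation of constraint 5: "A word may not begin with /n/."
The remaining constraints (1, 2, 3, 4, 6) are satisfied.

5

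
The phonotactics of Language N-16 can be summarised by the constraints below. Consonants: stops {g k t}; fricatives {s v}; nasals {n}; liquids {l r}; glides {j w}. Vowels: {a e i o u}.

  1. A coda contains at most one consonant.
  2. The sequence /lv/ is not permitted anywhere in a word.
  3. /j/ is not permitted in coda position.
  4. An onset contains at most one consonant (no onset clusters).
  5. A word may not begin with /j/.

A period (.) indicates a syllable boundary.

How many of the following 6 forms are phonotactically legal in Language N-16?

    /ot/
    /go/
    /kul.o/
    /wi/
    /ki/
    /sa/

6

/ot/ — σ1 onset /∅/, coda /t/ ok → phonotactically legal
/go/ — σ1 onset /g/, coda /∅/ ok → phonotactically legal
/kul.o/ — σ1 onset /k/, coda /l/ ok; σ2 onset /∅/, coda /∅/ ok → phonotactically legal
/wi/ — σ1 onset /w/, coda /∅/ ok → phonotactically legal
/ki/ — σ1 onset /k/, coda /∅/ ok → phonotactically legal
/sa/ — σ1 onset /s/, coda /∅/ ok → phonotactically legal
Phonotactically legal: /ot/, /go/, /kul.o/, /wi/, /ki/, /sa/ → 6.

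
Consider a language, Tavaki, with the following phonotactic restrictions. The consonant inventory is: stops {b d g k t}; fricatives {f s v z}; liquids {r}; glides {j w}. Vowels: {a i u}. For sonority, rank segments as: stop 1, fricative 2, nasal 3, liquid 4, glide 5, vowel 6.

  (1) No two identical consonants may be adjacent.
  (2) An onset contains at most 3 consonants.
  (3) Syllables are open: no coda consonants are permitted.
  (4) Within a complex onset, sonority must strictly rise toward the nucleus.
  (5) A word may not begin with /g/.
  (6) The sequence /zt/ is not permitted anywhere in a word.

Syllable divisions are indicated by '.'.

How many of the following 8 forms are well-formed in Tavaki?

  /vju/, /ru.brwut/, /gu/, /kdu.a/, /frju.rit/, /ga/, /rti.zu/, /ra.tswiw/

/vju/ — σ1 onset /vj/ (2→5 rises), coda /∅/ ok → well-formed
/ru.brwut/ — violates constraint 3: syllable 2 coda /t/ has 1 consonant (> 0) → ill-formed
/gu/ — violates constraint 5: word begins with /g/ → ill-formed
/kdu.a/ — violates constraint 4: syllable 1 onset /kd/: /k/ (stop, 1) → /d/ (stop, 1) does not rise → ill-formed
/frju.rit/ — violates constraint 3: syllable 2 coda /t/ has 1 consonant (> 0) → ill-formed
/ga/ — violates constraint 5: word begins with /g/ → ill-formed
/rti.zu/ — violates constraint 4: syllable 1 onset /rt/: /r/ (liquid, 4) → /t/ (stop, 1) does not rise → ill-formed
/ra.tswiw/ — violates constraint 3: syllable 2 coda /w/ has 1 consonant (> 0) → ill-formed
Well-formed: /vju/ → 1.

1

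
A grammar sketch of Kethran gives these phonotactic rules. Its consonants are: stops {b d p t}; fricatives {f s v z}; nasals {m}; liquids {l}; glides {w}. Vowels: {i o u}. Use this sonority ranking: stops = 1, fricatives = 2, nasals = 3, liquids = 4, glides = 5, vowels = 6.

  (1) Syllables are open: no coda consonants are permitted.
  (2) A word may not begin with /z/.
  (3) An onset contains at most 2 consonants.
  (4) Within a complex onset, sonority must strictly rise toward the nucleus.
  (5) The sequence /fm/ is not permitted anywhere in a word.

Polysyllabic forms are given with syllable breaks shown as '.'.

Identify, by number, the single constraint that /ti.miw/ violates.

1

/ti.miw/: syllable 2 coda /w/ has 1 consonant (> 0).
This is a violation of constraint 1: "Syllables are open: no coda consonants are permitted."
The remaining constraints (2, 3, 4, 5) are satisfied.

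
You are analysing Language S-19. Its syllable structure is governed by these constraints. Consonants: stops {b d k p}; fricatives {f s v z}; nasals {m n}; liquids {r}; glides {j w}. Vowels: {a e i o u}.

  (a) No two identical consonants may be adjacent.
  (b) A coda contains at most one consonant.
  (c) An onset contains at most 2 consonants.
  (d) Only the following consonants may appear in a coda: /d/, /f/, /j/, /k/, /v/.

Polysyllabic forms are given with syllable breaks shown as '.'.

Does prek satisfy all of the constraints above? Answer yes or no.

yes

prek — σ1 onset /pr/ (2C), coda /k/ ok → permitted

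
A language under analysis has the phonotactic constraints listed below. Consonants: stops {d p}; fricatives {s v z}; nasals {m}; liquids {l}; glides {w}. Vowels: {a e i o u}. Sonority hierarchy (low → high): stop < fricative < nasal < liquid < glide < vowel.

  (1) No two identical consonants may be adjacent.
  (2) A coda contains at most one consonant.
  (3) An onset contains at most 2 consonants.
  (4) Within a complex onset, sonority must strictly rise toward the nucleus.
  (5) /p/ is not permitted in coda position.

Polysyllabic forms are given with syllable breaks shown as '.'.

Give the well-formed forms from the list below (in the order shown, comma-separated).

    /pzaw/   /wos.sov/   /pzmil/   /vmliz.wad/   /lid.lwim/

/pzaw/ — σ1 onset /pz/ (1→2 rises), coda /w/ ok → well-formed
/wos.sov/ — violates constraint 1: adjacent identical consonants /ss/ → ill-formed
/pzmil/ — violates constraint 3: syllable 1 onset /pzm/ has 3 consonants (> 2) → ill-formed
/vmliz.wad/ — violates constraint 3: syllable 1 onset /vml/ has 3 consonants (> 2) → ill-formed
/lid.lwim/ — σ1 onset /l/, coda /d/ ok; σ2 onset /lw/ (4→5 rises), coda /m/ ok → well-formed

/pzaw/, /lid.lwim/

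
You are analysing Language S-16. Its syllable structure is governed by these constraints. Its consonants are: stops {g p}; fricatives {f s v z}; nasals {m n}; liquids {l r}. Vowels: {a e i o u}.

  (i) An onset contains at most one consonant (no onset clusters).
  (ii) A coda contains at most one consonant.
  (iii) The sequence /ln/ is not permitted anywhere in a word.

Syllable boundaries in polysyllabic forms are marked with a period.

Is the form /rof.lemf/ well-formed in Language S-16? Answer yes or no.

/rof.lemf/ — violates constraint (ii): syllable 2 coda /mf/ has 2 consonants (> 1) → ill-formed

no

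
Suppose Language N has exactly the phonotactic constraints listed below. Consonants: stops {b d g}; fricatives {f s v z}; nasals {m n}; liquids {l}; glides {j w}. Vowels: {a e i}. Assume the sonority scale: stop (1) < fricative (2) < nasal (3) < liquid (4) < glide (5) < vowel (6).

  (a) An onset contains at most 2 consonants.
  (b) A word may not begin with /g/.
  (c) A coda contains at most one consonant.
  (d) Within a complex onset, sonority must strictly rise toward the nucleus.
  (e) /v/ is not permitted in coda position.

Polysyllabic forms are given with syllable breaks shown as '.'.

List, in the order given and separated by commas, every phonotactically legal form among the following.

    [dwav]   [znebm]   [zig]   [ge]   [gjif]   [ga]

[dwav] — violates constraint (e): syllable 1 coda contains /v/ → phonotactically illegal
[znebm] — violates constraint (c): syllable 1 coda /bm/ has 2 consonants (> 1) → phonotactically illegal
[zig] — σ1 onset /z/, coda /g/ ok → phonotactically legal
[ge] — violates constraint (b): word begins with /g/ → phonotactically illegal
[gjif] — violates constraint (b): word begins with /g/ → phonotactically illegal
[ga] — violates constraint (b): word begins with /g/ → phonotactically illegal

[zig]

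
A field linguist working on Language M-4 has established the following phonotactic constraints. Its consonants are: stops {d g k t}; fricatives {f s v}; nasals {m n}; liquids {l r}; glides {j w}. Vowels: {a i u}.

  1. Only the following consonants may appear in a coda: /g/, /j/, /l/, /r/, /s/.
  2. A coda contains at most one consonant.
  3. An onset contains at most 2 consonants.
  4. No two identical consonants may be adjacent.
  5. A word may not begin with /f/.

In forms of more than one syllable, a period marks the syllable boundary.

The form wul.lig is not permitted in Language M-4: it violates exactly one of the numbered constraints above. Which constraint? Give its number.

4

wul.lig: adjacent identical consonants /ll/.
This is a violation of constraint 4: "No two identical consonants may be adjacent."
The remaining constraints (1, 2, 3, 5) are satisfied.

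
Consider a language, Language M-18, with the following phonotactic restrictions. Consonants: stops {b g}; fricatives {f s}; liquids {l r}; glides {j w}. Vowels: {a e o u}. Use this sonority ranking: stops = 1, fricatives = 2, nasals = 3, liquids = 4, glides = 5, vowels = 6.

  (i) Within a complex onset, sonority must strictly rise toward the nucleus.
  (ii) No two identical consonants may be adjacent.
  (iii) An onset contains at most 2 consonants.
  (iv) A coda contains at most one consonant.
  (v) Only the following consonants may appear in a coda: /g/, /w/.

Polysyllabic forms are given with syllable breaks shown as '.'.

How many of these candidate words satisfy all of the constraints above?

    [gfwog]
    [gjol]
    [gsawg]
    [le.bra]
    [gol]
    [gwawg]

[gfwog] — violates constraint (iii): syllable 1 onset /gfw/ has 3 consonants (> 2) → illicit
[gjol] — violates constraint (v): syllable 1 coda contains /l/, which is not a licensed coda consonant → illicit
[gsawg] — violates constraint (iv): syllable 1 coda /wg/ has 2 consonants (> 1) → illicit
[le.bra] — σ1 onset /l/, coda /∅/ ok; σ2 onset /br/ (1→4 rises), coda /∅/ ok → licit
[gol] — violates constraint (v): syllable 1 coda contains /l/, which is not a licensed coda consonant → illicit
[gwawg] — violates constraint (iv): syllable 1 coda /wg/ has 2 consonants (> 1) → illicit
Licit: [le.bra] → 1.

1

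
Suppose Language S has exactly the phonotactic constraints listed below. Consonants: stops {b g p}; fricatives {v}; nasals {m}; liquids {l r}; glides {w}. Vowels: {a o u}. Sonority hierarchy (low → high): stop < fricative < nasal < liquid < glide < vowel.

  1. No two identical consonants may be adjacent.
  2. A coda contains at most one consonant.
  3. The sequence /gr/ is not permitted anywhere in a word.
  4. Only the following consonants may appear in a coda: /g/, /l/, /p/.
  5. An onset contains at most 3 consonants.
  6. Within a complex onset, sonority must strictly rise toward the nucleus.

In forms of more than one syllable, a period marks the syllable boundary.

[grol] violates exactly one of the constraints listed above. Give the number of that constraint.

[grol]: contains banned sequence /gr/.
This is a violation of constraint 3: "The sequence /gr/ is not permitted anywhere in a word."
The remaining constraints (1, 2, 4, 5, 6) are satisfied.

3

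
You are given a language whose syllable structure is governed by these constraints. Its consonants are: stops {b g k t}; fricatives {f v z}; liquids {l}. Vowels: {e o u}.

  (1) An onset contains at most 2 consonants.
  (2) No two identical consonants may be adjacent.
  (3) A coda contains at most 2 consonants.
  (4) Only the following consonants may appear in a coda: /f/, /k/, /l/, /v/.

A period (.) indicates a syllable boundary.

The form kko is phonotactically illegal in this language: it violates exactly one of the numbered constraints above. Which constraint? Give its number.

kko: adjacent identical consonants /kk/.
This is a violation of constraint 2: "No two identical consonants may be adjacent."
The remaining constraints (1, 3, 4) are satisfied.

2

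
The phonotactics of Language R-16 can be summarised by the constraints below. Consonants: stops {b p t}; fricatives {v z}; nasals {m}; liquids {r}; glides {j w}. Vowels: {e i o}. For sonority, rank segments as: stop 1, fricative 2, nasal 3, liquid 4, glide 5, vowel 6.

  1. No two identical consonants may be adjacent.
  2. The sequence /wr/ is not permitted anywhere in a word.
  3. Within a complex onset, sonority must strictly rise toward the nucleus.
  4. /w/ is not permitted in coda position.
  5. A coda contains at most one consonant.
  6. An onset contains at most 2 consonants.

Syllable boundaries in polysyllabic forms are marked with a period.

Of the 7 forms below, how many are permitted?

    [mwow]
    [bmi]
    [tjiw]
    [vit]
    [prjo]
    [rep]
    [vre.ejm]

3

[mwow] — violates constraint 4: syllable 1 coda contains /w/ → not permitted
[bmi] — σ1 onset /bm/ (1→3 rises), coda /∅/ ok → permitted
[tjiw] — violates constraint 4: syllable 1 coda contains /w/ → not permitted
[vit] — σ1 onset /v/, coda /t/ ok → permitted
[prjo] — violates constraint 6: syllable 1 onset /prj/ has 3 consonants (> 2) → not permitted
[rep] — σ1 onset /r/, coda /p/ ok → permitted
[vre.ejm] — violates constraint 5: syllable 2 coda /jm/ has 2 consonants (> 1) → not permitted
Permitted: [bmi], [vit], [rep] → 3.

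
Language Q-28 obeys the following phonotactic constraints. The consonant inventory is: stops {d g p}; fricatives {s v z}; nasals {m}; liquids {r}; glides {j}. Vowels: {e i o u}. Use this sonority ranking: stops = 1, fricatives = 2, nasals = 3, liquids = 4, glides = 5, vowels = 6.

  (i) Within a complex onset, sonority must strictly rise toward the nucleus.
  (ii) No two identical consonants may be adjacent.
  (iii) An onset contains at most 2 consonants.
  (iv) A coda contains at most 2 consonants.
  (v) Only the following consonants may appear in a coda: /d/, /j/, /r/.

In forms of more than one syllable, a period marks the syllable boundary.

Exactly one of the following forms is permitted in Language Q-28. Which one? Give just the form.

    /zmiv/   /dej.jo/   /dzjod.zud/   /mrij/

/mrij/

/zmiv/ — violates constraint (v): syllable 1 coda contains /v/, which is not a licensed coda consonant → not permitted
/dej.jo/ — violates constraint (ii): adjacent identical consonants /jj/ → not permitted
/dzjod.zud/ — violates constraint (iii): syllable 1 onset /dzj/ has 3 consonants (> 2) → not permitted
/mrij/ — σ1 onset /mr/ (3→4 rises), coda /j/ ok → permitted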